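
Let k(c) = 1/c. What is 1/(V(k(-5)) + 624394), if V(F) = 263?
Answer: 1/624657 ≈ 1.6009e-6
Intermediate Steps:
1/(V(k(-5)) + 624394) = 1/(263 + 624394) = 1/624657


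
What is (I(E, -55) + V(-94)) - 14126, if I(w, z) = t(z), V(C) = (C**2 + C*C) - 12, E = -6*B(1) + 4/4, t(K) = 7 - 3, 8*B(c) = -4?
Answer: 3538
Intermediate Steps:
B(c) = -1/2 (B(c) = (1/8)*(-4) = -1/2)
t(K) = 4
E = 4 (E = -6*(-1/2) + 4/4 = 3 + 4*(1/4) = 3 + 1 = 4)
V(C) = -12 + 2*C**2 (V(C) = (C**2 + C**2) - 12 = 2*C**2 - 12 = -12 + 2*C**2)
I(w, z) = 4
(I(E, -55) + V(-94)) - 14126 = (4 + (-12 + 2*(-94)**2)) - 14126 = (4 + (-12 + 2*8836)) - 14126 = (4 + (-12 + 17672)) - 14126 = (4 + 17660) - 14126 = 17664 - 14126 = 3538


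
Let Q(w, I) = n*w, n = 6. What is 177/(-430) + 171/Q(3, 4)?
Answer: 1954/215 ≈ 9.0884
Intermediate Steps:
Q(w, I) = 6*w
177/(-430) + 171/Q(3, 4) = 177/(-430) + 171/((6*3)) = 177*(-1/430) + 171/18 = -177/430 + 171*(1/18) = -177/430 + 19/2 = 1954/215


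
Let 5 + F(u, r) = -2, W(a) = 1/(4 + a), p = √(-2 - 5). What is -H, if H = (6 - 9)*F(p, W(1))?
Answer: -21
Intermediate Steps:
p = I*√7 (p = √(-7) = I*√7 ≈ 2.6458*I)
F(u, r) = -7 (F(u, r) = -5 - 2 = -7)
H = 21 (H = (6 - 9)*(-7) = -3*(-7) = 21)
-H = -1*21 = -21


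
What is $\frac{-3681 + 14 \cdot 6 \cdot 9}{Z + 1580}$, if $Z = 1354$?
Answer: $- \frac{325}{326} \approx -0.99693$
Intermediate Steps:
$\frac{-3681 + 14 \cdot 6 \cdot 9}{Z + 1580} = \frac{-3681 + 14 \cdot 6 \cdot 9}{1354 + 1580} = \frac{-3681 + 84 \cdot 9}{2934} = \left(-3681 + 756\right) \frac{1}{2934} = \left(-2925\right) \frac{1}{2934} = - \frac{325}{326}$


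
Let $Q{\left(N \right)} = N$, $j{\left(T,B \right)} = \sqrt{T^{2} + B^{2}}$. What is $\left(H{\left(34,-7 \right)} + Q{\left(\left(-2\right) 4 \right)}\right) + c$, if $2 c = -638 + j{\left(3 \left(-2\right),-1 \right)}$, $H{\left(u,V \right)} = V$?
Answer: $-334 + \frac{\sqrt{37}}{2} \approx -330.96$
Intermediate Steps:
$j{\left(T,B \right)} = \sqrt{B^{2} + T^{2}}$
$c = -319 + \frac{\sqrt{37}}{2}$ ($c = \frac{-638 + \sqrt{\left(-1\right)^{2} + \left(3 \left(-2\right)\right)^{2}}}{2} = \frac{-638 + \sqrt{1 + \left(-6\right)^{2}}}{2} = \frac{-638 + \sqrt{1 + 36}}{2} = \frac{-638 + \sqrt{37}}{2} = -319 + \frac{\sqrt{37}}{2} \approx -315.96$)
$\left(H{\left(34,-7 \right)} + Q{\left(\left(-2\right) 4 \right)}\right) + c = \left(-7 - 8\right) - \left(319 - \frac{\sqrt{37}}{2}\right) = -15 - \left(319 - \frac{\sqrt{37}}{2}\right) = -334 + \frac{\sqrt{37}}{2}$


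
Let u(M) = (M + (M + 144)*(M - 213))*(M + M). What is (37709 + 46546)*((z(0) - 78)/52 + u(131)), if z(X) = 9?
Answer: -25734554413875/52 ≈ -4.9490e+11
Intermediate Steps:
u(M) = 2*M*(M + (-213 + M)*(144 + M)) (u(M) = (M + (144 + M)*(-213 + M))*(2*M) = (M + (-213 + M)*(144 + M))*(2*M) = 2*M*(M + (-213 + M)*(144 + M)))
(37709 + 46546)*((z(0) - 78)/52 + u(131)) = (37709 + 46546)*((9 - 78)/52 + 2*131*(-30672 + 131² - 68*131)) = 84255*((1/52)*(-69) + 2*131*(-30672 + 17161 - 8908)) = 84255*(-69/52 + 2*131*(-22419)) = 84255*(-69/52 - 5873778) = 84255*(-305436525/52) = -25734554413875/52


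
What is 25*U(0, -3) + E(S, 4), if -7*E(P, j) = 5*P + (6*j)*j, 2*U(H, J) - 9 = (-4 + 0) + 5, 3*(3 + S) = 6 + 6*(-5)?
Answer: 834/7 ≈ 119.14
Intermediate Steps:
S = -11 (S = -3 + (6 + 6*(-5))/3 = -3 + (6 - 30)/3 = -3 + (1/3)*(-24) = -3 - 8 = -11)
U(H, J) = 5 (U(H, J) = 9/2 + ((-4 + 0) + 5)/2 = 9/2 + (-4 + 5)/2 = 9/2 + (1/2)*1 = 9/2 + 1/2 = 5)
E(P, j) = -6*j**2/7 - 5*P/7 (E(P, j) = -(5*P + (6*j)*j)/7 = -(5*P + 6*j**2)/7 = -6*j**2/7 - 5*P/7)
25*U(0, -3) + E(S, 4) = 25*5 + (-6/7*4**2 - 5/7*(-11)) = 125 + (-6/7*16 + 55/7) = 125 + (-96/7 + 55/7) = 125 - 41/7 = 834/7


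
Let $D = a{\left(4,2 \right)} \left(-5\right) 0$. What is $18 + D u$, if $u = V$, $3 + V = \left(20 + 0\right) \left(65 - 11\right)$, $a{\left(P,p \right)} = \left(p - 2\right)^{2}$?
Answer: $18$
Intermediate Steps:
$a{\left(P,p \right)} = \left(-2 + p\right)^{2}$
$V = 1077$ ($V = -3 + \left(20 + 0\right) \left(65 - 11\right) = -3 + 20 \left(65 - 11\right) = -3 + 20 \cdot 54 = -3 + 1080 = 1077$)
$D = 0$ ($D = \left(-2 + 2\right)^{2} \left(-5\right) 0 = 0^{2} \left(-5\right) 0 = 0 \left(-5\right) 0 = 0 \cdot 0 = 0$)
$u = 1077$
$18 + D u = 18 + 0 \cdot 1077 = 18 + 0 = 18$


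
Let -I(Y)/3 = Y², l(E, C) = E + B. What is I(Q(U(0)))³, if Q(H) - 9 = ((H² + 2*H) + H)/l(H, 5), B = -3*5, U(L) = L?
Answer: -14348907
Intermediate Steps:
B = -15
l(E, C) = -15 + E (l(E, C) = E - 15 = -15 + E)
Q(H) = 9 + (H² + 3*H)/(-15 + H) (Q(H) = 9 + ((H² + 2*H) + H)/(-15 + H) = 9 + (H² + 3*H)/(-15 + H))
I(Y) = -3*Y²
I(Q(U(0)))³ = (-3*(-135 + 0² + 12*0)²/(-15 + 0)²)³ = (-3*(-135 + 0 + 0)²/225)³ = (-3*(-1/15*(-135))²)³ = (-3*9²)³ = (-3*81)³ = (-243)³ = -14348907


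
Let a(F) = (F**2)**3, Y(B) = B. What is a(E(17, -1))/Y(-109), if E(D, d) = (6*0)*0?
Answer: 0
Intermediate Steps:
E(D, d) = 0 (E(D, d) = 0*0 = 0)
a(F) = F**6
a(E(17, -1))/Y(-109) = 0**6/(-109) = 0*(-1/109) = 0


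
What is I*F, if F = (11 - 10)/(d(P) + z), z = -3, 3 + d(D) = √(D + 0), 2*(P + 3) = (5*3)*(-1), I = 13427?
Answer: -53708/31 - 13427*I*√42/93 ≈ -1732.5 - 935.67*I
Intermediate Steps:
P = -21/2 (P = -3 + ((5*3)*(-1))/2 = -3 + (15*(-1))/2 = -3 + (½)*(-15) = -3 - 15/2 = -21/2 ≈ -10.500)
d(D) = -3 + √D (d(D) = -3 + √(D + 0) = -3 + √D)
F = 1/(-6 + I*√42/2) (F = (11 - 10)/((-3 + √(-21/2)) - 3) = 1/((-3 + I*√42/2) - 3) = 1/(-6 + I*√42/2) ≈ -0.12903 - 0.069685*I)
I*F = 13427*(-4/31 - I*√42/93) = -53708/31 - 13427*I*√42/93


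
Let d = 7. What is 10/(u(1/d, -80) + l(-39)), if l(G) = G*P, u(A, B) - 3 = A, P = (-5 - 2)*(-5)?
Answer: -70/9533 ≈ -0.0073429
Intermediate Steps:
P = 35 (P = -7*(-5) = 35)
u(A, B) = 3 + A
l(G) = 35*G (l(G) = G*35 = 35*G)
10/(u(1/d, -80) + l(-39)) = 10/((3 + 1/7) + 35*(-39)) = 10/((3 + 1/7) - 1365) = 10/(22/7 - 1365) = 10/(-9533/7) = 10*(-7/9533) = -70/9533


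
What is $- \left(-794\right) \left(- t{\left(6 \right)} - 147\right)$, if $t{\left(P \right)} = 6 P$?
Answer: $-145302$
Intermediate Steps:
$- \left(-794\right) \left(- t{\left(6 \right)} - 147\right) = - \left(-794\right) \left(- 6 \cdot 6 - 147\right) = - \left(-794\right) \left(\left(-1\right) 36 - 147\right) = - \left(-794\right) \left(-36 - 147\right) = - \left(-794\right) \left(-183\right) = \left(-1\right) 145302 = -145302$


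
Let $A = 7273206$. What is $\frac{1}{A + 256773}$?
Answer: $\frac{1}{7529979} \approx 1.328 \cdot 10^{-7}$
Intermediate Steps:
$\frac{1}{A + 256773} = \frac{1}{7273206 + 256773} = \frac{1}{7529979}$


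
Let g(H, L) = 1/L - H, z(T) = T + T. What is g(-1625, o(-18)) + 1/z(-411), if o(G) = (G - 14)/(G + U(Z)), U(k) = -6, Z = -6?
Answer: 2672731/1644 ≈ 1625.7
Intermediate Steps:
z(T) = 2*T
o(G) = (-14 + G)/(-6 + G) (o(G) = (G - 14)/(G - 6) = (-14 + G)/(-6 + G))
g(-1625, o(-18)) + 1/z(-411) = (1/((-14 - 18)/(-6 - 18)) - 1*(-1625)) + 1/(2*(-411)) = (1/(-32/(-24)) + 1625) + 1/(-822) = (1/(-1/24*(-32)) + 1625) - 1/822 = (1/(4/3) + 1625) - 1/822 = (3/4 + 1625) - 1/822 = 6503/4 - 1/822 = 2672731/1644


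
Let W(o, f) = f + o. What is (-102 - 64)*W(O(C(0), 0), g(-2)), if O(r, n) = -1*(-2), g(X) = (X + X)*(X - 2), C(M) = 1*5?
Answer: -2988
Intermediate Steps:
C(M) = 5
g(X) = 2*X*(-2 + X) (g(X) = (2*X)*(-2 + X) = 2*X*(-2 + X))
O(r, n) = 2
(-102 - 64)*W(O(C(0), 0), g(-2)) = (-102 - 64)*(2*(-2)*(-2 - 2) + 2) = -166*(2*(-2)*(-4) + 2) = -166*(16 + 2) = -166*18 = -2988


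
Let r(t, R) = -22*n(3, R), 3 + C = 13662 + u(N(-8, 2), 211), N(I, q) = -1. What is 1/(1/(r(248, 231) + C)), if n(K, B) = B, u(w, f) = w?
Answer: 8576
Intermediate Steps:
C = 13658 (C = -3 + (13662 - 1) = -3 + 13661 = 13658)
r(t, R) = -22*R
1/(1/(r(248, 231) + C)) = 1/(1/(-22*231 + 13658)) = 1/(1/(-5082 + 13658)) = 1/(1/8576) = 8576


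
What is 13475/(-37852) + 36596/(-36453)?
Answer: -1876435967/1379818956 ≈ -1.3599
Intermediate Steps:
13475/(-37852) + 36596/(-36453) = 13475*(-1/37852) + 36596*(-1/36453) = -13475/37852 - 36596/36453 = -1876435967/1379818956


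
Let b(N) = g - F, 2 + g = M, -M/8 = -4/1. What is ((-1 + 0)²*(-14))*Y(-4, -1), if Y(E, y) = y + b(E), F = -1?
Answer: -420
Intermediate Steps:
M = 32 (M = -(-32)/1 = -(-32) = -8*(-4) = 32)
g = 30 (g = -2 + 32 = 30)
b(N) = 31 (b(N) = 30 - 1*(-1) = 30 + 1 = 31)
Y(E, y) = 31 + y (Y(E, y) = y + 31 = 31 + y)
((-1 + 0)²*(-14))*Y(-4, -1) = ((-1 + 0)²*(-14))*(31 - 1) = ((-1)²*(-14))*30 = (1*(-14))*30 = -14*30 = -420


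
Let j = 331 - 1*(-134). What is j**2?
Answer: 216225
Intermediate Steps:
j = 465 (j = 331 + 134 = 465)
j**2 = 465**2 = 216225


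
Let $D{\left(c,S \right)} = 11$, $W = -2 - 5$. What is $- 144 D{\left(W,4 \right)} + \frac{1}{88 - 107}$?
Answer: $- \frac{30097}{19} \approx -1584.1$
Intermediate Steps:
$W = -7$ ($W = -2 - 5 = -7$)
$- 144 D{\left(W,4 \right)} + \frac{1}{88 - 107} = \left(-144\right) 11 + \frac{1}{88 - 107} = -1584 + \frac{1}{-19} = -1584 - \frac{1}{19} = - \frac{30097}{19}$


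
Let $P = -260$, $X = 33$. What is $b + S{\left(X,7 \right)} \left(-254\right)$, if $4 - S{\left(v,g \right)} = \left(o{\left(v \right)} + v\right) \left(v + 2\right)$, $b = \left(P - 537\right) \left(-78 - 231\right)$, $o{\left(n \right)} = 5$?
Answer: $583077$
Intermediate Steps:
$b = 246273$ ($b = \left(-260 - 537\right) \left(-78 - 231\right) = \left(-797\right) \left(-309\right) = 246273$)
$S{\left(v,g \right)} = 4 - \left(2 + v\right) \left(5 + v\right)$ ($S{\left(v,g \right)} = 4 - \left(5 + v\right) \left(v + 2\right) = 4 - \left(5 + v\right) \left(2 + v\right) = 4 - \left(2 + v\right) \left(5 + v\right)$)
$b + S{\left(X,7 \right)} \left(-254\right) = 246273 + \left(-6 - 33^{2} - 231\right) \left(-254\right) = 246273 + \left(-6 - 1089 - 231\right) \left(-254\right) = 246273 - -336804 = 246273 + 336804 = 583077$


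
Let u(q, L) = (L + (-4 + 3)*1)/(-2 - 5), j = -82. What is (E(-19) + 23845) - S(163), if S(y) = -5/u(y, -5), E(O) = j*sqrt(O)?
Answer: 143105/6 - 82*I*sqrt(19) ≈ 23851.0 - 357.43*I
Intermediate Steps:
E(O) = -82*sqrt(O)
u(q, L) = 1/7 - L/7 (u(q, L) = (L - 1*1)/(-7) = (L - 1)*(-1/7) = (-1 + L)*(-1/7) = 1/7 - L/7)
S(y) = -35/6 (S(y) = -5/(1/7 - 1/7*(-5)) = -5/(1/7 + 5/7) = -5/6/7 = -5*7/6 = -35/6)
(E(-19) + 23845) - S(163) = (-82*I*sqrt(19) + 23845) - 1*(-35/6) = (-82*I*sqrt(19) + 23845) + 35/6 = (23845 - 82*I*sqrt(19)) + 35/6 = 143105/6 - 82*I*sqrt(19)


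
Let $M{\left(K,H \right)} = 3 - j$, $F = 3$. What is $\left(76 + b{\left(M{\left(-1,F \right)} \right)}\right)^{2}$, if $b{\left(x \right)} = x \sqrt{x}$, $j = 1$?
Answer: $5784 + 304 \sqrt{2} \approx 6213.9$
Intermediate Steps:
$M{\left(K,H \right)} = 2$ ($M{\left(K,H \right)} = 3 - 1 = 2$)
$b{\left(x \right)} = x^{\frac{3}{2}}$
$\left(76 + b{\left(M{\left(-1,F \right)} \right)}\right)^{2} = \left(76 + 2^{\frac{3}{2}}\right)^{2} = \left(76 + 2 \sqrt{2}\right)^{2}$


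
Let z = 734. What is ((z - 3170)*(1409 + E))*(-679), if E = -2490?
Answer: -1788021564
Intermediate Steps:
((z - 3170)*(1409 + E))*(-679) = ((734 - 3170)*(1409 - 2490))*(-679) = -2436*(-1081)*(-679) = 2633316*(-679) = -1788021564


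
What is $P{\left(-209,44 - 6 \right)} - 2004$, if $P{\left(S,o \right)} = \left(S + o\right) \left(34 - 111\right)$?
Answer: $11163$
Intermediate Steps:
$P{\left(S,o \right)} = - 77 S - 77 o$ ($P{\left(S,o \right)} = \left(S + o\right) \left(-77\right) = - 77 S - 77 o$)
$P{\left(-209,44 - 6 \right)} - 2004 = \left(\left(-77\right) \left(-209\right) - 77 \left(44 - 6\right)\right) - 2004 = \left(16093 - 2926\right) - 2004 = 13167 - 2004 = 11163$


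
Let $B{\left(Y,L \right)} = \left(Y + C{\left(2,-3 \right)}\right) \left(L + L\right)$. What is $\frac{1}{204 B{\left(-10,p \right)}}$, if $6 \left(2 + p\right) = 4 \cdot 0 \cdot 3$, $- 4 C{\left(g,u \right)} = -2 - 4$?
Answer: $\frac{1}{6936} \approx 0.00014418$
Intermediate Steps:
$C{\left(g,u \right)} = \frac{3}{2}$ ($C{\left(g,u \right)} = - \frac{-2 - 4}{4} = \left(- \frac{1}{4}\right) \left(-6\right) = \frac{3}{2}$)
$p = -2$ ($p = -2 + \frac{4 \cdot 0 \cdot 3}{6} = -2 + \frac{0 \cdot 3}{6} = -2 + \frac{1}{6} \cdot 0 = -2 + 0 = -2$)
$B{\left(Y,L \right)} = 2 L \left(\frac{3}{2} + Y\right)$ ($B{\left(Y,L \right)} = \left(Y + \frac{3}{2}\right) \left(L + L\right) = \left(\frac{3}{2} + Y\right) 2 L = 2 L \left(\frac{3}{2} + Y\right)$)
$\frac{1}{204 B{\left(-10,p \right)}} = \frac{1}{204 \left(- 2 \left(3 + 2 \left(-10\right)\right)\right)} = \frac{1}{204 \left(- 2 \left(3 - 20\right)\right)} = \frac{1}{204 \left(\left(-2\right) \left(-17\right)\right)} = \frac{1}{204 \cdot 34} = \frac{1}{6936}$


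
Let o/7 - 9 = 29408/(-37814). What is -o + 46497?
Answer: 125432938/2701 ≈ 46439.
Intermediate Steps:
o = 155459/2701 (o = 63 + 7*(29408/(-37814)) = 63 + 7*(29408*(-1/37814)) = 63 + 7*(-14704/18907) = 63 - 14704/2701 = 155459/2701 ≈ 57.556)
-o + 46497 = -1*155459/2701 + 46497 = -155459/2701 + 46497 = 125432938/2701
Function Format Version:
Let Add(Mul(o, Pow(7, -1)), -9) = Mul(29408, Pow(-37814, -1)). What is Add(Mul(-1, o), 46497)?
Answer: Rational(125432938, 2701) ≈ 46439.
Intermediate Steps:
o = Rational(155459, 2701) (o = Add(63, Mul(7, Mul(29408, Pow(-37814, -1)))) = Add(63, Mul(7, Mul(29408, Rational(-1, 37814)))) = Add(63, Mul(7, Rational(-14704, 18907))) = Add(63, Rational(-14704, 2701)) = Rational(155459, 2701) ≈ 57.556)
Add(Mul(-1, o), 46497) = Add(Mul(-1, Rational(155459, 2701)), 46497) = Add(Rational(-155459, 2701), 46497) = Rational(125432938, 2701)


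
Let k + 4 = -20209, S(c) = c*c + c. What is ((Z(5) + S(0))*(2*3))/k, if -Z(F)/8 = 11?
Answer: 528/20213 ≈ 0.026122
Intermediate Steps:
Z(F) = -88 (Z(F) = -8*11 = -88)
S(c) = c + c**2 (S(c) = c**2 + c = c + c**2)
k = -20213 (k = -4 - 20209 = -20213)
((Z(5) + S(0))*(2*3))/k = ((-88 + 0*(1 + 0))*(2*3))/(-20213) = ((-88 + 0*1)*6)*(-1/20213) = ((-88 + 0)*6)*(-1/20213) = -88*6*(-1/20213) = -528*(-1/20213) = 528/20213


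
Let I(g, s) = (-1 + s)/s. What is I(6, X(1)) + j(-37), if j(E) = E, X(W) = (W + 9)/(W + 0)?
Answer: -361/10 ≈ -36.100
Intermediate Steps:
X(W) = (9 + W)/W
I(g, s) = (-1 + s)/s
I(6, X(1)) + j(-37) = (-1 + (9 + 1)/1)/(((9 + 1)/1)) - 37 = (-1 + 1*10)/((1*10)) - 37 = (-1 + 10)/10 - 37 = (⅒)*9 - 37 = 9/10 - 37 = -361/10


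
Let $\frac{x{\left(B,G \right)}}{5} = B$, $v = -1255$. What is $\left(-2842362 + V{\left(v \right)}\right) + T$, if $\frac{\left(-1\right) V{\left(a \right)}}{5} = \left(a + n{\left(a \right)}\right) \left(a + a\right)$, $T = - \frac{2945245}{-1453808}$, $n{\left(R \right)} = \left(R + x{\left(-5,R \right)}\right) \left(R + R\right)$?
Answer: $\frac{58591438911998749}{1453808} \approx 4.0302 \cdot 10^{10}$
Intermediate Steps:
$x{\left(B,G \right)} = 5 B$
$n{\left(R \right)} = 2 R \left(-25 + R\right)$ ($n{\left(R \right)} = \left(R + 5 \left(-5\right)\right) \left(R + R\right) = \left(R - 25\right) 2 R = \left(-25 + R\right) 2 R = 2 R \left(-25 + R\right)$)
$T = \frac{2945245}{1453808}$ ($T = \left(-2945245\right) \left(- \frac{1}{1453808}\right) = \frac{2945245}{1453808} \approx 2.0259$)
$V{\left(a \right)} = - 10 a \left(a + 2 a \left(-25 + a\right)\right)$ ($V{\left(a \right)} = - 5 \left(a + 2 a \left(-25 + a\right)\right) \left(a + a\right) = - 5 \left(a + 2 a \left(-25 + a\right)\right) 2 a = - 5 \cdot 2 a \left(a + 2 a \left(-25 + a\right)\right) = - 10 a \left(a + 2 a \left(-25 + a\right)\right)$)
$\left(-2842362 + V{\left(v \right)}\right) + T = \left(-2842362 + \left(-1255\right)^{2} \left(490 - -25100\right)\right) + \frac{2945245}{1453808} = \left(-2842362 + 1575025 \left(490 + 25100\right)\right) + \frac{2945245}{1453808} = \left(-2842362 + 1575025 \cdot 25590\right) + \frac{2945245}{1453808} = \left(-2842362 + 40304889750\right) + \frac{2945245}{1453808} = 40302047388 + \frac{2945245}{1453808} = \frac{58591438911998749}{1453808}$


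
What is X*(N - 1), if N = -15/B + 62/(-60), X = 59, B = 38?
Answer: -40828/285 ≈ -143.26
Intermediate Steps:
N = -407/285 (N = -15/38 + 62/(-60) = -15*1/38 + 62*(-1/60) = -15/38 - 31/30 = -407/285 ≈ -1.4281)
X*(N - 1) = 59*(-407/285 - 1) = 59*(-692/285) = -40828/285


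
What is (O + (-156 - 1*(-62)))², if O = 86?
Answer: 64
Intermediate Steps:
(O + (-156 - 1*(-62)))² = (86 + (-156 - 1*(-62)))² = (86 + (-156 + 62))² = (86 - 94)² = (-8)² = 64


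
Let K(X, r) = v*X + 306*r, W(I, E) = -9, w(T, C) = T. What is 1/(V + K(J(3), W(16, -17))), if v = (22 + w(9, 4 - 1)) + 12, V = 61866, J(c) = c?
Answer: 1/59241 ≈ 1.6880e-5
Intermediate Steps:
v = 43 (v = (22 + 9) + 12 = 31 + 12 = 43)
K(X, r) = 43*X + 306*r
1/(V + K(J(3), W(16, -17))) = 1/(61866 + (43*3 + 306*(-9))) = 1/(61866 + (129 - 2754)) = 1/(61866 - 2625) = 1/59241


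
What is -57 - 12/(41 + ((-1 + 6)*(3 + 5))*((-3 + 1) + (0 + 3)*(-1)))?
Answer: -3017/53 ≈ -56.924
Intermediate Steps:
-57 - 12/(41 + ((-1 + 6)*(3 + 5))*((-3 + 1) + (0 + 3)*(-1))) = -57 - 12/(41 + (5*8)*(-2 + 3*(-1))) = -57 - 12/(41 + 40*(-2 - 3)) = -57 - 12/(41 + 40*(-5)) = -57 - 12/(41 - 200) = -57 - 12/(-159) = -57 - 12*(-1/159) = -57 + 4/53 = -3017/53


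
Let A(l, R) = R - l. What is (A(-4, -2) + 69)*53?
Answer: 3763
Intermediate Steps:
(A(-4, -2) + 69)*53 = ((-2 - 1*(-4)) + 69)*53 = ((-2 + 4) + 69)*53 = (2 + 69)*53 = 71*53 = 3763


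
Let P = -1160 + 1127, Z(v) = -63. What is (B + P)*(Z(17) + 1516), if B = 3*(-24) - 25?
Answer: -188890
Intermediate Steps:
P = -33
B = -97 (B = -72 - 25 = -97)
(B + P)*(Z(17) + 1516) = (-97 - 33)*(-63 + 1516) = -130*1453 = -188890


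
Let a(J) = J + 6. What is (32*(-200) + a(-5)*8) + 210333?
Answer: 203941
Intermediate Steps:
a(J) = 6 + J
(32*(-200) + a(-5)*8) + 210333 = (32*(-200) + (6 - 5)*8) + 210333 = (-6400 + 1*8) + 210333 = (-6400 + 8) + 210333 = -6392 + 210333 = 203941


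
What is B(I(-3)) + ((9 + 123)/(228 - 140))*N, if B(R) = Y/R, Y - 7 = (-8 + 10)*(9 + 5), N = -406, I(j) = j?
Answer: -1862/3 ≈ -620.67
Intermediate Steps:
Y = 35 (Y = 7 + (-8 + 10)*(9 + 5) = 7 + 2*14 = 7 + 28 = 35)
B(R) = 35/R
B(I(-3)) + ((9 + 123)/(228 - 140))*N = 35/(-3) + ((9 + 123)/(228 - 140))*(-406) = 35*(-⅓) + (132/88)*(-406) = -35/3 + (132*(1/88))*(-406) = -35/3 + (3/2)*(-406) = -35/3 - 609 = -1862/3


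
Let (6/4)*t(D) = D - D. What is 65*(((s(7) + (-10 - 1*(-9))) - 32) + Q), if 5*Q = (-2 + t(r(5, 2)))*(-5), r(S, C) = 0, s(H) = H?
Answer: -1560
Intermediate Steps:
t(D) = 0 (t(D) = 2*(D - D)/3 = (2/3)*0 = 0)
Q = 2 (Q = ((-2 + 0)*(-5))/5 = (-2*(-5))/5 = (1/5)*10 = 2)
65*(((s(7) + (-10 - 1*(-9))) - 32) + Q) = 65*(((7 + (-10 - 1*(-9))) - 32) + 2) = 65*(((7 + (-10 + 9)) - 32) + 2) = 65*(((7 - 1) - 32) + 2) = 65*((6 - 32) + 2) = 65*(-26 + 2) = 65*(-24) = -1560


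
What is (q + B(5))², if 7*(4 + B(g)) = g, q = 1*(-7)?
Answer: 5184/49 ≈ 105.80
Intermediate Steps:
q = -7
B(g) = -4 + g/7
(q + B(5))² = (-7 + (-4 + (⅐)*5))² = (-7 + (-4 + 5/7))² = (-7 - 23/7)² = (-72/7)² = 5184/49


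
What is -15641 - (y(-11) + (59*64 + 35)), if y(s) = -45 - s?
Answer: -19418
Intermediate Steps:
-15641 - (y(-11) + (59*64 + 35)) = -15641 - ((-45 - 1*(-11)) + (59*64 + 35)) = -15641 - ((-45 + 11) + (3776 + 35)) = -15641 - (-34 + 3811) = -15641 - 1*3777 = -15641 - 3777 = -19418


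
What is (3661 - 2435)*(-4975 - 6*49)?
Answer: -6459794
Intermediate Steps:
(3661 - 2435)*(-4975 - 6*49) = 1226*(-4975 - 294) = 1226*(-5269) = -6459794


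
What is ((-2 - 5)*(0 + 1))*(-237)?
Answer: 1659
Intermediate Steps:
((-2 - 5)*(0 + 1))*(-237) = -7*1*(-237) = -7*(-237) = 1659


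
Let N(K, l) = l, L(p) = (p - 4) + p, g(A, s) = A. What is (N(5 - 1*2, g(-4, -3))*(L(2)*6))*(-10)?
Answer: 0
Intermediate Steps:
L(p) = -4 + 2*p (L(p) = (-4 + p) + p = -4 + 2*p)
(N(5 - 1*2, g(-4, -3))*(L(2)*6))*(-10) = -4*(-4 + 2*2)*6*(-10) = -4*(-4 + 4)*6*(-10) = -0*6*(-10) = -4*0*(-10) = 0*(-10) = 0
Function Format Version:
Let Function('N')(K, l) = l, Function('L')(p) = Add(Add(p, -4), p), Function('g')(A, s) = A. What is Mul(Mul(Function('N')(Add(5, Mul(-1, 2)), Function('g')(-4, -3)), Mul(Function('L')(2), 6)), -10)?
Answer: 0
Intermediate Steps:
Function('L')(p) = Add(-4, Mul(2, p)) (Function('L')(p) = Add(Add(-4, p), p) = Add(-4, Mul(2, p)))
Mul(Mul(Function('N')(Add(5, Mul(-1, 2)), Function('g')(-4, -3)), Mul(Function('L')(2), 6)), -10) = Mul(Mul(-4, Mul(Add(-4, Mul(2, 2)), 6)), -10) = Mul(Mul(-4, Mul(Add(-4, 4), 6)), -10) = Mul(Mul(-4, Mul(0, 6)), -10) = Mul(Mul(-4, 0), -10) = Mul(0, -10) = 0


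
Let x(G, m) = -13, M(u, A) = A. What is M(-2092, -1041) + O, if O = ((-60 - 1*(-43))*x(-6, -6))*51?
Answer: 10230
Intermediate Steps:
O = 11271 (O = ((-60 - 1*(-43))*(-13))*51 = ((-60 + 43)*(-13))*51 = -17*(-13)*51 = 221*51 = 11271)
M(-2092, -1041) + O = -1041 + 11271 = 10230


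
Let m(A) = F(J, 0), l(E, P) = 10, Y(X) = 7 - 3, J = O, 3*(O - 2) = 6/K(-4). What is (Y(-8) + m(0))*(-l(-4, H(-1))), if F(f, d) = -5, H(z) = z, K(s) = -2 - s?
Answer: 10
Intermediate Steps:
O = 3 (O = 2 + (6/(-2 - 1*(-4)))/3 = 2 + (6/(-2 + 4))/3 = 2 + (6/2)/3 = 2 + (6*(1/2))/3 = 2 + (1/3)*3 = 2 + 1 = 3)
J = 3
Y(X) = 4
m(A) = -5
(Y(-8) + m(0))*(-l(-4, H(-1))) = (4 - 5)*(-1*10) = -1*(-10) = 10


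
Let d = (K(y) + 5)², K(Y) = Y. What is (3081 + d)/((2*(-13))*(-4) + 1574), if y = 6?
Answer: 1601/839 ≈ 1.9082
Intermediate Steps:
d = 121 (d = (6 + 5)² = 11² = 121)
(3081 + d)/((2*(-13))*(-4) + 1574) = (3081 + 121)/((2*(-13))*(-4) + 1574) = 3202/(-26*(-4) + 1574) = 3202/(104 + 1574) = 3202/1678 = 3202*(1/1678) = 1601/839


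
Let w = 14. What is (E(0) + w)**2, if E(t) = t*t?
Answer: 196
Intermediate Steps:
E(t) = t**2
(E(0) + w)**2 = (0**2 + 14)**2 = (0 + 14)**2 = 14**2 = 196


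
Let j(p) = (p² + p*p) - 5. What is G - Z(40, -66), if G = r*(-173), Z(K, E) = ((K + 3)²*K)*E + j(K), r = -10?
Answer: 4879895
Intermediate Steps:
j(p) = -5 + 2*p² (j(p) = (p² + p²) - 5 = 2*p² - 5 = -5 + 2*p²)
Z(K, E) = -5 + 2*K² + E*K*(3 + K)² (Z(K, E) = ((K + 3)²*K)*E + (-5 + 2*K²) = ((3 + K)²*K)*E + (-5 + 2*K²) = (K*(3 + K)²)*E + (-5 + 2*K²) = E*K*(3 + K)² + (-5 + 2*K²) = -5 + 2*K² + E*K*(3 + K)²)
G = 1730 (G = -10*(-173) = 1730)
G - Z(40, -66) = 1730 - (-5 + 2*40² - 66*40*(3 + 40)²) = 1730 - (-5 + 2*1600 - 66*40*43²) = 1730 - (-5 + 3200 - 66*40*1849) = 1730 - (-5 + 3200 - 4881360) = 1730 - 1*(-4878165) = 1730 + 4878165 = 4879895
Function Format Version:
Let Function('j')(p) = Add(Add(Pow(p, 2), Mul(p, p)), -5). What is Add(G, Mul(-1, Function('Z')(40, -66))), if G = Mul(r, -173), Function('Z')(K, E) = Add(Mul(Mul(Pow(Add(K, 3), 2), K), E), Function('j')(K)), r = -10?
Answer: 4879895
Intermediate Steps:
Function('j')(p) = Add(-5, Mul(2, Pow(p, 2))) (Function('j')(p) = Add(Add(Pow(p, 2), Pow(p, 2)), -5) = Add(Mul(2, Pow(p, 2)), -5) = Add(-5, Mul(2, Pow(p, 2))))
Function('Z')(K, E) = Add(-5, Mul(2, Pow(K, 2)), Mul(E, K, Pow(Add(3, K), 2))) (Function('Z')(K, E) = Add(Mul(Mul(Pow(Add(K, 3), 2), K), E), Add(-5, Mul(2, Pow(K, 2)))) = Add(Mul(Mul(Pow(Add(3, K), 2), K), E), Add(-5, Mul(2, Pow(K, 2)))) = Add(Mul(Mul(K, Pow(Add(3, K), 2)), E), Add(-5, Mul(2, Pow(K, 2)))) = Add(Mul(E, K, Pow(Add(3, K), 2)), Add(-5, Mul(2, Pow(K, 2)))) = Add(-5, Mul(2, Pow(K, 2)), Mul(E, K, Pow(Add(3, K), 2))))
G = 1730 (G = Mul(-10, -173) = 1730)
Add(G, Mul(-1, Function('Z')(40, -66))) = Add(1730, Mul(-1, Add(-5, Mul(2, Pow(40, 2)), Mul(-66, 40, Pow(Add(3, 40), 2))))) = Add(1730, Mul(-1, Add(-5, Mul(2, 1600), Mul(-66, 40, Pow(43, 2))))) = Add(1730, Mul(-1, Add(-5, 3200, Mul(-66, 40, 1849)))) = Add(1730, Mul(-1, Add(-5, 3200, -4881360))) = Add(1730, Mul(-1, -4878165)) = Add(1730, 4878165) = 4879895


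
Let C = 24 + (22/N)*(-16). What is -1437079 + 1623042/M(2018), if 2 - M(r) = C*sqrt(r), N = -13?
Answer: -319652296395226/222431863 - 3502524636*sqrt(2018)/222431863 ≈ -1.4378e+6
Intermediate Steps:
C = 664/13 (C = 24 + (22/(-13))*(-16) = 24 + (22*(-1/13))*(-16) = 24 - 22/13*(-16) = 24 + 352/13 = 664/13 ≈ 51.077)
M(r) = 2 - 664*sqrt(r)/13
-1437079 + 1623042/M(2018) = -1437079 + 1623042/(2 - 664*sqrt(2018)/13)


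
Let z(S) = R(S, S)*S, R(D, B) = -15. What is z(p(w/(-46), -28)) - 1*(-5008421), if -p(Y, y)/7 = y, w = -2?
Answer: 5005481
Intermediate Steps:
p(Y, y) = -7*y
z(S) = -15*S
z(p(w/(-46), -28)) - 1*(-5008421) = -(-105)*(-28) - 1*(-5008421) = -15*196 + 5008421 = -2940 + 5008421 = 5005481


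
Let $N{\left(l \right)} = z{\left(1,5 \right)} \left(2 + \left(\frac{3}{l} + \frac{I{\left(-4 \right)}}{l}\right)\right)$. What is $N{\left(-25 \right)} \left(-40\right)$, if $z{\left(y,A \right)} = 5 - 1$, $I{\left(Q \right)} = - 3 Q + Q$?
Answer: $- \frac{1248}{5} \approx -249.6$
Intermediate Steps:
$I{\left(Q \right)} = - 2 Q$
$z{\left(y,A \right)} = 4$
$N{\left(l \right)} = 8 + \frac{44}{l}$ ($N{\left(l \right)} = 4 \left(2 + \left(\frac{3}{l} + \frac{\left(-2\right) \left(-4\right)}{l}\right)\right) = 4 \left(2 + \left(\frac{3}{l} + \frac{8}{l}\right)\right) = 4 \left(2 + \frac{11}{l}\right) = 8 + \frac{44}{l}$)
$N{\left(-25 \right)} \left(-40\right) = \left(8 + \frac{44}{-25}\right) \left(-40\right) = \left(8 + 44 \left(- \frac{1}{25}\right)\right) \left(-40\right) = \left(8 - \frac{44}{25}\right) \left(-40\right) = \frac{156}{25} \left(-40\right) = - \frac{1248}{5}$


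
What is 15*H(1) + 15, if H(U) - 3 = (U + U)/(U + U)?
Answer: 75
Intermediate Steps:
H(U) = 4 (H(U) = 3 + (U + U)/(U + U) = 3 + (2*U)/((2*U)) = 3 + (2*U)*(1/(2*U)) = 3 + 1 = 4)
15*H(1) + 15 = 15*4 + 15 = 60 + 15 = 75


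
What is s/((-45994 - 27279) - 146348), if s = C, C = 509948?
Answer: -509948/219621 ≈ -2.3219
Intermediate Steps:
s = 509948
s/((-45994 - 27279) - 146348) = 509948/((-45994 - 27279) - 146348) = 509948/(-73273 - 146348) = 509948/(-219621) = 509948*(-1/219621) = -509948/219621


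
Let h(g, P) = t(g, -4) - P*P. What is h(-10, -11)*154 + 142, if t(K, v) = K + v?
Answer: -20648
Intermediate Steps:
h(g, P) = -4 + g - P² (h(g, P) = (g - 4) - P*P = (-4 + g) - P² = -4 + g - P²)
h(-10, -11)*154 + 142 = (-4 - 10 - 1*(-11)²)*154 + 142 = (-4 - 10 - 1*121)*154 + 142 = (-4 - 10 - 121)*154 + 142 = -135*154 + 142 = -20790 + 142 = -20648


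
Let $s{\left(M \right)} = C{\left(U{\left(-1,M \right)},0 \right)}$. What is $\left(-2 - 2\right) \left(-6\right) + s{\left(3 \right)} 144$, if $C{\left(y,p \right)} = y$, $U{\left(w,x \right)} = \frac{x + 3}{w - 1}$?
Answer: $-408$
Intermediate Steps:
$U{\left(w,x \right)} = \frac{3 + x}{-1 + w}$
$s{\left(M \right)} = - \frac{3}{2} - \frac{M}{2}$ ($s{\left(M \right)} = \frac{3 + M}{-1 - 1} = \frac{3 + M}{-2} = - \frac{3 + M}{2} = - \frac{3}{2} - \frac{M}{2}$)
$\left(-2 - 2\right) \left(-6\right) + s{\left(3 \right)} 144 = \left(-2 - 2\right) \left(-6\right) + \left(- \frac{3}{2} - \frac{3}{2}\right) 144 = \left(-4\right) \left(-6\right) + \left(- \frac{3}{2} - \frac{3}{2}\right) 144 = 24 - 432 = -408$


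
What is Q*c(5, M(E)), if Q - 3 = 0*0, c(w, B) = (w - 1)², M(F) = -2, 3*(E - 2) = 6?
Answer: 48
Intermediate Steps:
E = 4 (E = 2 + (⅓)*6 = 2 + 2 = 4)
c(w, B) = (-1 + w)²
Q = 3 (Q = 3 + 0*0 = 3 + 0 = 3)
Q*c(5, M(E)) = 3*(-1 + 5)² = 3*4² = 3*16 = 48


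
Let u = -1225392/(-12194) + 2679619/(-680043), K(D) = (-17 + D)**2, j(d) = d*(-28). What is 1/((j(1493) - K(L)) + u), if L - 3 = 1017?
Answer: -3504837/3672075375886 ≈ -9.5446e-7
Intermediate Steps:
j(d) = -28*d
L = 1020 (L = 3 + 1017 = 1020)
u = 338395595/3504837 (u = -1225392*(-1/12194) + 2679619*(-1/680043) = 87528/871 - 2679619/680043 = 338395595/3504837 ≈ 96.551)
1/((j(1493) - K(L)) + u) = 1/((-28*1493 - (-17 + 1020)**2) + 338395595/3504837) = 1/((-41804 - 1*1003**2) + 338395595/3504837) = 1/((-41804 - 1*1006009) + 338395595/3504837) = 1/((-41804 - 1006009) + 338395595/3504837) = 1/(-1047813 + 338395595/3504837) = 1/(-3672075375886/3504837) = -3504837/3672075375886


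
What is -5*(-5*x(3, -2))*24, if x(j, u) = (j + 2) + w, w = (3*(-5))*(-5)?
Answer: 48000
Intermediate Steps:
w = 75 (w = -15*(-5) = 75)
x(j, u) = 77 + j (x(j, u) = (j + 2) + 75 = (2 + j) + 75 = 77 + j)
-5*(-5*x(3, -2))*24 = -5*(-5*(77 + 3))*24 = -5*(-5*80)*24 = -(-2000)*24 = -5*(-9600) = 48000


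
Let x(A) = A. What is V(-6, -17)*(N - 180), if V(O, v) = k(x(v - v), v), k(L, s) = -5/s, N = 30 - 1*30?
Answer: -900/17 ≈ -52.941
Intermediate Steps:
N = 0 (N = 30 - 30 = 0)
V(O, v) = -5/v
V(-6, -17)*(N - 180) = (-5/(-17))*(0 - 180) = -5*(-1/17)*(-180) = (5/17)*(-180) = -900/17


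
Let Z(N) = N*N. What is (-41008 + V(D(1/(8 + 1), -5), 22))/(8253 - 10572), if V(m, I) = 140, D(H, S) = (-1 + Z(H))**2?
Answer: 40868/2319 ≈ 17.623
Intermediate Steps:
Z(N) = N**2
D(H, S) = (-1 + H**2)**2
(-41008 + V(D(1/(8 + 1), -5), 22))/(8253 - 10572) = (-41008 + 140)/(8253 - 10572) = -40868/(-2319) = -40868*(-1/2319) = 40868/2319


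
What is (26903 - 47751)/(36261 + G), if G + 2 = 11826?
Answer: -20848/48085 ≈ -0.43357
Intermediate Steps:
G = 11824 (G = -2 + 11826 = 11824)
(26903 - 47751)/(36261 + G) = (26903 - 47751)/(36261 + 11824) = -20848/48085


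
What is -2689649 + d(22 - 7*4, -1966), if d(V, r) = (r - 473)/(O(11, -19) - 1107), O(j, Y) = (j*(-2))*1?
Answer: -3036611282/1129 ≈ -2.6896e+6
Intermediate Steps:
O(j, Y) = -2*j (O(j, Y) = -2*j*1 = -2*j)
d(V, r) = 473/1129 - r/1129 (d(V, r) = (r - 473)/(-2*11 - 1107) = (-473 + r)/(-22 - 1107) = (-473 + r)/(-1129) = (-473 + r)*(-1/1129) = 473/1129 - r/1129)
-2689649 + d(22 - 7*4, -1966) = -2689649 + (473/1129 - 1/1129*(-1966)) = -2689649 + (473/1129 + 1966/1129) = -2689649 + 2439/1129 = -3036611282/1129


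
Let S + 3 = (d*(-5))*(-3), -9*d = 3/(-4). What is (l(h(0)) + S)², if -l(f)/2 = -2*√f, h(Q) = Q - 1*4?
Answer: (7 - 32*I)²/16 ≈ -60.938 - 28.0*I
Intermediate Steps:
h(Q) = -4 + Q (h(Q) = Q - 4 = -4 + Q)
d = 1/12 (d = -1/(3*(-4)) = -(-1)/(3*4) = -⅑*(-¾) = 1/12 ≈ 0.083333)
l(f) = 4*√f (l(f) = -(-4)*√f = 4*√f)
S = -7/4 (S = -3 + ((1/12)*(-5))*(-3) = -3 - 5/12*(-3) = -3 + 5/4 = -7/4 ≈ -1.7500)
(l(h(0)) + S)² = (4*√(-4 + 0) - 7/4)² = (4*√(-4) - 7/4)² = (4*(2*I) - 7/4)² = (8*I - 7/4)² = (-7/4 + 8*I)²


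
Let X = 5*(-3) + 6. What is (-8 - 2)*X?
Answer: 90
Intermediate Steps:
X = -9 (X = -15 + 6 = -9)
(-8 - 2)*X = (-8 - 2)*(-9) = -10*(-9) = 90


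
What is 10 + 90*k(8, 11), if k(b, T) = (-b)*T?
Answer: -7910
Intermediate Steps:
k(b, T) = -T*b
10 + 90*k(8, 11) = 10 + 90*(-1*11*8) = 10 + 90*(-88) = 10 - 7920 = -7910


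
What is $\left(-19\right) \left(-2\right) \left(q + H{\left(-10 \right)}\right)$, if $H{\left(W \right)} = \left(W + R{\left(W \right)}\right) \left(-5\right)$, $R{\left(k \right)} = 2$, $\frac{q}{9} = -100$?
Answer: $-32680$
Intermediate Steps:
$q = -900$ ($q = 9 \left(-100\right) = -900$)
$H{\left(W \right)} = -10 - 5 W$ ($H{\left(W \right)} = \left(W + 2\right) \left(-5\right) = \left(2 + W\right) \left(-5\right) = -10 - 5 W$)
$\left(-19\right) \left(-2\right) \left(q + H{\left(-10 \right)}\right) = \left(-19\right) \left(-2\right) \left(-900 - -40\right) = 38 \left(-900 + \left(-10 + 50\right)\right) = 38 \left(-900 + 40\right) = 38 \left(-860\right) = -32680$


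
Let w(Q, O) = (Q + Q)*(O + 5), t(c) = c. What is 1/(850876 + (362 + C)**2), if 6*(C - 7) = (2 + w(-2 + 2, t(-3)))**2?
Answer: 9/8887765 ≈ 1.0126e-6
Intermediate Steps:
w(Q, O) = 2*Q*(5 + O) (w(Q, O) = (2*Q)*(5 + O) = 2*Q*(5 + O))
C = 23/3 (C = 7 + (2 + 2*(-2 + 2)*(5 - 3))**2/6 = 7 + (2 + 2*0*2)**2/6 = 7 + (2 + 0)**2/6 = 7 + (1/6)*2**2 = 7 + (1/6)*4 = 7 + 2/3 = 23/3 ≈ 7.6667)
1/(850876 + (362 + C)**2) = 1/(850876 + (362 + 23/3)**2) = 1/(850876 + (1109/3)**2) = 1/(850876 + 1229881/9) = 1/(8887765/9) = 9/8887765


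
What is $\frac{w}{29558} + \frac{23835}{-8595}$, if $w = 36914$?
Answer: $- \frac{12907970}{8468367} \approx -1.5243$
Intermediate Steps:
$\frac{w}{29558} + \frac{23835}{-8595} = \frac{36914}{29558} + \frac{23835}{-8595} = 36914 \cdot \frac{1}{29558} + 23835 \left(- \frac{1}{8595}\right) = \frac{18457}{14779} - \frac{1589}{573} = - \frac{12907970}{8468367}$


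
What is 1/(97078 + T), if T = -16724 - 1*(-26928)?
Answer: 1/107282 ≈ 9.3212e-6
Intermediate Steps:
T = 10204 (T = -16724 + 26928 = 10204)
1/(97078 + T) = 1/(97078 + 10204) = 1/107282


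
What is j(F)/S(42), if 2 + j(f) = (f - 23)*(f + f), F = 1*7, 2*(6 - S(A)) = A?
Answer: 226/15 ≈ 15.067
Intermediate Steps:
S(A) = 6 - A/2
F = 7
j(f) = -2 + 2*f*(-23 + f) (j(f) = -2 + (f - 23)*(f + f) = -2 + (-23 + f)*(2*f) = -2 + 2*f*(-23 + f))
j(F)/S(42) = (-2 - 46*7 + 2*7²)/(6 - ½*42) = (-2 - 322 + 2*49)/(6 - 21) = (-2 - 322 + 98)/(-15) = -226*(-1/15) = 226/15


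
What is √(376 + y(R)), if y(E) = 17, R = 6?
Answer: √393 ≈ 19.824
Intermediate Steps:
√(376 + y(R)) = √(376 + 17) = √393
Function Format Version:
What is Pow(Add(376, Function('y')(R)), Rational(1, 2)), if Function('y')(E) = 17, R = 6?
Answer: Pow(393, Rational(1, 2)) ≈ 19.824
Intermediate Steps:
Pow(Add(376, Function('y')(R)), Rational(1, 2)) = Pow(Add(376, 17), Rational(1, 2)) = Pow(393, Rational(1, 2))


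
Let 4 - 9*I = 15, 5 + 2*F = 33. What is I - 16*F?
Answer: -2027/9 ≈ -225.22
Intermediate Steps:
F = 14 (F = -5/2 + (1/2)*33 = -5/2 + 33/2 = 14)
I = -11/9 (I = 4/9 - 1/9*15 = 4/9 - 5/3 = -11/9 ≈ -1.2222)
I - 16*F = -11/9 - 16*14 = -11/9 - 224 = -2027/9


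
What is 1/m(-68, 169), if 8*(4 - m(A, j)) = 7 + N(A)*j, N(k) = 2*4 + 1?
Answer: -1/187 ≈ -0.0053476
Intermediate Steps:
N(k) = 9 (N(k) = 8 + 1 = 9)
m(A, j) = 25/8 - 9*j/8 (m(A, j) = 4 - (7 + 9*j)/8 = 4 + (-7/8 - 9*j/8) = 25/8 - 9*j/8)
1/m(-68, 169) = 1/(25/8 - 9/8*169) = 1/(25/8 - 1521/8) = 1/(-187) = -1/187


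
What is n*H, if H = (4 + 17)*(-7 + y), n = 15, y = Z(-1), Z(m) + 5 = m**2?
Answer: -3465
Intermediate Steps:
Z(m) = -5 + m**2
y = -4 (y = -5 + (-1)**2 = -5 + 1 = -4)
H = -231 (H = (4 + 17)*(-7 - 4) = 21*(-11) = -231)
n*H = 15*(-231) = -3465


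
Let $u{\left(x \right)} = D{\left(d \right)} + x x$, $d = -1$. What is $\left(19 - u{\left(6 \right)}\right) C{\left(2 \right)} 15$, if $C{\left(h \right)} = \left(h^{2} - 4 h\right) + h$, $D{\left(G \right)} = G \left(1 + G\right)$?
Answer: $510$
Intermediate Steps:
$u{\left(x \right)} = x^{2}$ ($u{\left(x \right)} = - (1 - 1) + x x = \left(-1\right) 0 + x^{2} = 0 + x^{2} = x^{2}$)
$C{\left(h \right)} = h^{2} - 3 h$
$\left(19 - u{\left(6 \right)}\right) C{\left(2 \right)} 15 = \left(19 - 6^{2}\right) 2 \left(-3 + 2\right) 15 = \left(19 - 36\right) 2 \left(-1\right) 15 = \left(19 - 36\right) \left(-2\right) 15 = \left(-17\right) \left(-2\right) 15 = 34 \cdot 15 = 510$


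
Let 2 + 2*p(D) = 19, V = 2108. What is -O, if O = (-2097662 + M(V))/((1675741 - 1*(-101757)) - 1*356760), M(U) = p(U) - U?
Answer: 4199523/2841476 ≈ 1.4779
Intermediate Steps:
p(D) = 17/2 (p(D) = -1 + (1/2)*19 = -1 + 19/2 = 17/2)
M(U) = 17/2 - U
O = -4199523/2841476 (O = (-2097662 + (17/2 - 1*2108))/((1675741 - 1*(-101757)) - 1*356760) = (-2097662 + (17/2 - 2108))/((1675741 + 101757) - 356760) = (-2097662 - 4199/2)/(1777498 - 356760) = -4199523/2/1420738 = -4199523/2*1/1420738 = -4199523/2841476 ≈ -1.4779)
-O = -1*(-4199523/2841476) = 4199523/2841476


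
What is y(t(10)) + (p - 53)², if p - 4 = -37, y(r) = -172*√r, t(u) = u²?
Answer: 5676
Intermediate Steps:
p = -33 (p = 4 - 37 = -33)
y(t(10)) + (p - 53)² = -172*√(10²) + (-33 - 53)² = -172*√100 + (-86)² = -172*10 + 7396 = -1720 + 7396 = 5676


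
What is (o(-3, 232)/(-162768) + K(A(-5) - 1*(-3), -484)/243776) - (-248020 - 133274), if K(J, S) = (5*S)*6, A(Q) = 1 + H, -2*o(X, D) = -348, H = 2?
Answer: 19699656614581/51665276 ≈ 3.8129e+5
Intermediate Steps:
o(X, D) = 174 (o(X, D) = -1/2*(-348) = 174)
A(Q) = 3 (A(Q) = 1 + 2 = 3)
K(J, S) = 30*S
(o(-3, 232)/(-162768) + K(A(-5) - 1*(-3), -484)/243776) - (-248020 - 133274) = (174/(-162768) + (30*(-484))/243776) - (-248020 - 133274) = (174*(-1/162768) - 14520*1/243776) - 1*(-381294) = (-29/27128 - 1815/30472) + 381294 = -3132563/51665276 + 381294 = 19699656614581/51665276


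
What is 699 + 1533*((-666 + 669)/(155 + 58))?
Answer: 51162/71 ≈ 720.59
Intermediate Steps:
699 + 1533*((-666 + 669)/(155 + 58)) = 699 + 1533*(3/213) = 699 + 1533*(3*(1/213)) = 699 + 1533*(1/71) = 699 + 1533/71 = 51162/71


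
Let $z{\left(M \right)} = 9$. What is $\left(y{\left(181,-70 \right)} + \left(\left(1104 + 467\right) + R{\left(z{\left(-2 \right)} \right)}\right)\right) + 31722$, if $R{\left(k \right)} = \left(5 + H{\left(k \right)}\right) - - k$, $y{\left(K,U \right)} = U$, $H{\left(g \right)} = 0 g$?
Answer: $33237$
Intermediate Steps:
$H{\left(g \right)} = 0$
$R{\left(k \right)} = 5 + k$ ($R{\left(k \right)} = \left(5 + 0\right) - - k = 5 + k$)
$\left(y{\left(181,-70 \right)} + \left(\left(1104 + 467\right) + R{\left(z{\left(-2 \right)} \right)}\right)\right) + 31722 = \left(-70 + \left(\left(1104 + 467\right) + \left(5 + 9\right)\right)\right) + 31722 = \left(-70 + \left(1571 + 14\right)\right) + 31722 = \left(-70 + 1585\right) + 31722 = 1515 + 31722 = 33237$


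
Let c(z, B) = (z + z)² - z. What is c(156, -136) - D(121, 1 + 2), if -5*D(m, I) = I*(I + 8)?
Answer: 485973/5 ≈ 97195.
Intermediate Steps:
c(z, B) = -z + 4*z² (c(z, B) = (2*z)² - z = 4*z² - z = -z + 4*z²)
D(m, I) = -I*(8 + I)/5 (D(m, I) = -I*(I + 8)/5 = -I*(8 + I)/5)
c(156, -136) - D(121, 1 + 2) = 156*(-1 + 4*156) - (-1)*(1 + 2)*(8 + (1 + 2))/5 = 156*(-1 + 624) - (-1)*3*(8 + 3)/5 = 156*623 - (-1)*3*11/5 = 97188 - 1*(-33/5) = 97188 + 33/5 = 485973/5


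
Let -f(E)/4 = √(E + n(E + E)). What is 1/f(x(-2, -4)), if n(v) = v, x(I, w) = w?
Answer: I*√3/24 ≈ 0.072169*I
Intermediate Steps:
f(E) = -4*√3*√E (f(E) = -4*√(E + (E + E)) = -4*√(E + 2*E) = -4*√3*√E)
1/f(x(-2, -4)) = 1/(-4*√3*√(-4)) = 1/(-4*√3*2*I) = 1/(-8*I*√3) = I*√3/24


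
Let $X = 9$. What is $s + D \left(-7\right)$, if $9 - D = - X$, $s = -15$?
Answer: $-141$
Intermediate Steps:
$D = 18$ ($D = 9 - \left(-1\right) 9 = 9 - -9 = 9 + 9 = 18$)
$s + D \left(-7\right) = -15 + 18 \left(-7\right) = -15 - 126 = -141$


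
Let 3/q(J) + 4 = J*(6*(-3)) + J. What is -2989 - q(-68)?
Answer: -1147777/384 ≈ -2989.0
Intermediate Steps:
q(J) = 3/(-4 - 17*J) (q(J) = 3/(-4 + (J*(6*(-3)) + J)) = 3/(-4 + (J*(-18) + J)) = 3/(-4 + (-18*J + J)) = 3/(-4 - 17*J))
-2989 - q(-68) = -2989 - (-3)/(4 + 17*(-68)) = -2989 - (-3)/(4 - 1156) = -2989 - (-3)/(-1152) = -2989 - (-3)*(-1)/1152 = -2989 - 1*1/384 = -2989 - 1/384 = -1147777/384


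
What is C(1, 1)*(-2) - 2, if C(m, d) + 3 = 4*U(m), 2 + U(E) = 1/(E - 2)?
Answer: 28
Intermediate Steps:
U(E) = -2 + 1/(-2 + E) (U(E) = -2 + 1/(E - 2) = -2 + 1/(-2 + E))
C(m, d) = -3 + 4*(5 - 2*m)/(-2 + m) (C(m, d) = -3 + 4*((5 - 2*m)/(-2 + m)) = -3 + 4*(5 - 2*m)/(-2 + m))
C(1, 1)*(-2) - 2 = ((26 - 11*1)/(-2 + 1))*(-2) - 2 = ((26 - 11)/(-1))*(-2) - 2 = -1*15*(-2) - 2 = -15*(-2) - 2 = 30 - 2 = 28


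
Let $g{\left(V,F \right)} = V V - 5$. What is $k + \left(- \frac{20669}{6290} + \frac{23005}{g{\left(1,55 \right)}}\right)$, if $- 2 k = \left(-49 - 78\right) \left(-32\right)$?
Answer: $- \frac{97954623}{12580} \approx -7786.5$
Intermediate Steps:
$g{\left(V,F \right)} = -5 + V^{2}$ ($g{\left(V,F \right)} = V^{2} - 5 = -5 + V^{2}$)
$k = -2032$ ($k = - \frac{\left(-49 - 78\right) \left(-32\right)}{2} = - \frac{\left(-127\right) \left(-32\right)}{2} = \left(- \frac{1}{2}\right) 4064 = -2032$)
$k + \left(- \frac{20669}{6290} + \frac{23005}{g{\left(1,55 \right)}}\right) = -2032 + \left(- \frac{20669}{6290} + \frac{23005}{-5 + 1^{2}}\right) = -2032 + \left(\left(-20669\right) \frac{1}{6290} + \frac{23005}{-5 + 1}\right) = -2032 + \left(- \frac{20669}{6290} + \frac{23005}{-4}\right) = -2032 + \left(- \frac{20669}{6290} + 23005 \left(- \frac{1}{4}\right)\right) = -2032 - \frac{72392063}{12580} = - \frac{97954623}{12580}$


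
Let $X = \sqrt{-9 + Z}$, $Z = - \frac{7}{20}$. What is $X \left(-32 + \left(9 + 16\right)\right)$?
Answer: $- \frac{7 i \sqrt{935}}{10} \approx - 21.404 i$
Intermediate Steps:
$Z = - \frac{7}{20}$ ($Z = \left(-7\right) \frac{1}{20} = - \frac{7}{20} \approx -0.35$)
$X = \frac{i \sqrt{935}}{10}$ ($X = \sqrt{-9 - \frac{7}{20}} = \sqrt{- \frac{187}{20}} = \frac{i \sqrt{935}}{10} \approx 3.0578 i$)
$X \left(-32 + \left(9 + 16\right)\right) = \frac{i \sqrt{935}}{10} \left(-32 + \left(9 + 16\right)\right) = \frac{i \sqrt{935}}{10} \left(-32 + 25\right) = \frac{i \sqrt{935}}{10} \left(-7\right) = - \frac{7 i \sqrt{935}}{10}$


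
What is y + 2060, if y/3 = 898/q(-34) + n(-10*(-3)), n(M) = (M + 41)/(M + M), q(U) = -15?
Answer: 37679/20 ≈ 1883.9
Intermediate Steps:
n(M) = (41 + M)/(2*M) (n(M) = (41 + M)/((2*M)) = (41 + M)*(1/(2*M)) = (41 + M)/(2*M))
y = -3521/20 (y = 3*(898/(-15) + (41 - 10*(-3))/(2*((-10*(-3))))) = 3*(898*(-1/15) + (½)*(41 + 30)/30) = 3*(-898/15 + (½)*(1/30)*71) = 3*(-898/15 + 71/60) = 3*(-3521/60) = -3521/20 ≈ -176.05)
y + 2060 = -3521/20 + 2060 = 37679/20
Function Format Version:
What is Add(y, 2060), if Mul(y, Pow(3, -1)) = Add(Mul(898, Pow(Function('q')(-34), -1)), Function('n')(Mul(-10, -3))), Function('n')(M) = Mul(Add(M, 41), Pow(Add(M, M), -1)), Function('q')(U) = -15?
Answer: Rational(37679, 20) ≈ 1883.9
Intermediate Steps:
Function('n')(M) = Mul(Rational(1, 2), Pow(M, -1), Add(41, M)) (Function('n')(M) = Mul(Add(41, M), Pow(Mul(2, M), -1)) = Mul(Add(41, M), Mul(Rational(1, 2), Pow(M, -1))) = Mul(Rational(1, 2), Pow(M, -1), Add(41, M)))
y = Rational(-3521, 20) (y = Mul(3, Add(Mul(898, Pow(-15, -1)), Mul(Rational(1, 2), Pow(Mul(-10, -3), -1), Add(41, Mul(-10, -3))))) = Mul(3, Add(Mul(898, Rational(-1, 15)), Mul(Rational(1, 2), Pow(30, -1), Add(41, 30)))) = Mul(3, Add(Rational(-898, 15), Mul(Rational(1, 2), Rational(1, 30), 71))) = Mul(3, Add(Rational(-898, 15), Rational(71, 60))) = Mul(3, Rational(-3521, 60)) = Rational(-3521, 20) ≈ -176.05)
Add(y, 2060) = Add(Rational(-3521, 20), 2060) = Rational(37679, 20)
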